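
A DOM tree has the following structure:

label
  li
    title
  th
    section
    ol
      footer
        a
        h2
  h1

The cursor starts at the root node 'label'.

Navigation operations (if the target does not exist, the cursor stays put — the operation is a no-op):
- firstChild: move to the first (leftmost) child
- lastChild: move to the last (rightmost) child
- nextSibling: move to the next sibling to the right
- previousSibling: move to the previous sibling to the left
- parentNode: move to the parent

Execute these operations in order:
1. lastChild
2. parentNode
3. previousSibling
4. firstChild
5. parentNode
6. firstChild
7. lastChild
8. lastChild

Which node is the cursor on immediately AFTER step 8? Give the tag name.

Answer: title

Derivation:
After 1 (lastChild): h1
After 2 (parentNode): label
After 3 (previousSibling): label (no-op, stayed)
After 4 (firstChild): li
After 5 (parentNode): label
After 6 (firstChild): li
After 7 (lastChild): title
After 8 (lastChild): title (no-op, stayed)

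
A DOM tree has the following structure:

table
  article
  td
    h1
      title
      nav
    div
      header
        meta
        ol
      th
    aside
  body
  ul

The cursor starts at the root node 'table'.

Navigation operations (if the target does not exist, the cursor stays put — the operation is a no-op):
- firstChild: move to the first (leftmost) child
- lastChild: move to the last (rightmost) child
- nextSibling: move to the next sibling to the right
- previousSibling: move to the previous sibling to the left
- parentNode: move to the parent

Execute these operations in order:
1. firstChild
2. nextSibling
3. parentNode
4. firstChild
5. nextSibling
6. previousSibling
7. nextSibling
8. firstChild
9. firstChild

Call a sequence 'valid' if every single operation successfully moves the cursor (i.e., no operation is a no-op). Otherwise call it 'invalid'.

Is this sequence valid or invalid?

Answer: valid

Derivation:
After 1 (firstChild): article
After 2 (nextSibling): td
After 3 (parentNode): table
After 4 (firstChild): article
After 5 (nextSibling): td
After 6 (previousSibling): article
After 7 (nextSibling): td
After 8 (firstChild): h1
After 9 (firstChild): title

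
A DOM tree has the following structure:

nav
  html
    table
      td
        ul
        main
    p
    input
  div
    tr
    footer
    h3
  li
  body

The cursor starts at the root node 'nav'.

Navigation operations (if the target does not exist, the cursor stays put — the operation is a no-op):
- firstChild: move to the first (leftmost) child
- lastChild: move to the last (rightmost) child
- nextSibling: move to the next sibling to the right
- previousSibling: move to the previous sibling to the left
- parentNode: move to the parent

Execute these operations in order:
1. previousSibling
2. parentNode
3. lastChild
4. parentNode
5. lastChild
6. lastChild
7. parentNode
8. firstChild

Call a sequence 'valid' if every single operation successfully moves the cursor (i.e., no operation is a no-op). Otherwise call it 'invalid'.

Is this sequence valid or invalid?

Answer: invalid

Derivation:
After 1 (previousSibling): nav (no-op, stayed)
After 2 (parentNode): nav (no-op, stayed)
After 3 (lastChild): body
After 4 (parentNode): nav
After 5 (lastChild): body
After 6 (lastChild): body (no-op, stayed)
After 7 (parentNode): nav
After 8 (firstChild): html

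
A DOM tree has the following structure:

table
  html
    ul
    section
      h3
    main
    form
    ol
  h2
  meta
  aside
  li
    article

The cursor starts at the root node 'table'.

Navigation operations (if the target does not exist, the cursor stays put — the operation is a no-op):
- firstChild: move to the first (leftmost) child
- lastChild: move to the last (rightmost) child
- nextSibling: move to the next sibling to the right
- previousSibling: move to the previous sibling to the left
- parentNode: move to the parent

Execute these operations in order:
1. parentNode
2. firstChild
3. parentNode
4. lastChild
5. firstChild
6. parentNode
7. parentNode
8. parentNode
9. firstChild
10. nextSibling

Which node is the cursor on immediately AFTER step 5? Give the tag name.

Answer: article

Derivation:
After 1 (parentNode): table (no-op, stayed)
After 2 (firstChild): html
After 3 (parentNode): table
After 4 (lastChild): li
After 5 (firstChild): article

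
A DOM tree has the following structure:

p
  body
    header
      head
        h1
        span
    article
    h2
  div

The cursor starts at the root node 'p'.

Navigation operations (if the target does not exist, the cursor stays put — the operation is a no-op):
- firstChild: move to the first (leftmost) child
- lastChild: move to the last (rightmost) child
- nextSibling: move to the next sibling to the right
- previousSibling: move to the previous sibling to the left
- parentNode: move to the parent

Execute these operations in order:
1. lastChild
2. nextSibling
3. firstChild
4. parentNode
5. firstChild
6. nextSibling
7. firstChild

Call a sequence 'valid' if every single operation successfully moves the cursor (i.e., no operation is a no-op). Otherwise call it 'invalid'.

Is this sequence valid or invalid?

After 1 (lastChild): div
After 2 (nextSibling): div (no-op, stayed)
After 3 (firstChild): div (no-op, stayed)
After 4 (parentNode): p
After 5 (firstChild): body
After 6 (nextSibling): div
After 7 (firstChild): div (no-op, stayed)

Answer: invalid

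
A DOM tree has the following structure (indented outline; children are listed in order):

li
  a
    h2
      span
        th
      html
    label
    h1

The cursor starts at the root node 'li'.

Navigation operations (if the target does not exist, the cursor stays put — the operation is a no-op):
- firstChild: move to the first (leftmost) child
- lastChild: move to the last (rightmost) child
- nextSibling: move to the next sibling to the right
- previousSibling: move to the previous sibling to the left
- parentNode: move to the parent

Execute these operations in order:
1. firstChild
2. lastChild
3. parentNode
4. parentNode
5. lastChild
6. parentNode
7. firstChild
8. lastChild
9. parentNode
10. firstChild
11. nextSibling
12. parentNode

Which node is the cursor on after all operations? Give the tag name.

After 1 (firstChild): a
After 2 (lastChild): h1
After 3 (parentNode): a
After 4 (parentNode): li
After 5 (lastChild): a
After 6 (parentNode): li
After 7 (firstChild): a
After 8 (lastChild): h1
After 9 (parentNode): a
After 10 (firstChild): h2
After 11 (nextSibling): label
After 12 (parentNode): a

Answer: a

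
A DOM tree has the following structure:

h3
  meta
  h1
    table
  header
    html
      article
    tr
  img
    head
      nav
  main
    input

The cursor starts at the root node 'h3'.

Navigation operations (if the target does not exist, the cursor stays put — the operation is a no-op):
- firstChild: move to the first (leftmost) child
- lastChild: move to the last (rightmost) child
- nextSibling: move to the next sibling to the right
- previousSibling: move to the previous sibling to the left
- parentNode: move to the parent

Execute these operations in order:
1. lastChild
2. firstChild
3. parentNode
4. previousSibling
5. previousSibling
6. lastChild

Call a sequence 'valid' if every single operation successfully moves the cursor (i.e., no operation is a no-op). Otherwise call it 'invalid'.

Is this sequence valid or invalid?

After 1 (lastChild): main
After 2 (firstChild): input
After 3 (parentNode): main
After 4 (previousSibling): img
After 5 (previousSibling): header
After 6 (lastChild): tr

Answer: valid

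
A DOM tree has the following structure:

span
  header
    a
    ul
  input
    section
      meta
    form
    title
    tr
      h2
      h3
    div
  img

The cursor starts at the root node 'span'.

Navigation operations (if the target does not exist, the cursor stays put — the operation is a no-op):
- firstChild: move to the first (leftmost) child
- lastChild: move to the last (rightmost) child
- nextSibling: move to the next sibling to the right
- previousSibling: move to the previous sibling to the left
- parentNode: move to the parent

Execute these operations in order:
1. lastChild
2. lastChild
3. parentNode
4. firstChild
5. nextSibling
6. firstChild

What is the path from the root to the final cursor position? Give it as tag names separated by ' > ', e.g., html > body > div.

After 1 (lastChild): img
After 2 (lastChild): img (no-op, stayed)
After 3 (parentNode): span
After 4 (firstChild): header
After 5 (nextSibling): input
After 6 (firstChild): section

Answer: span > input > section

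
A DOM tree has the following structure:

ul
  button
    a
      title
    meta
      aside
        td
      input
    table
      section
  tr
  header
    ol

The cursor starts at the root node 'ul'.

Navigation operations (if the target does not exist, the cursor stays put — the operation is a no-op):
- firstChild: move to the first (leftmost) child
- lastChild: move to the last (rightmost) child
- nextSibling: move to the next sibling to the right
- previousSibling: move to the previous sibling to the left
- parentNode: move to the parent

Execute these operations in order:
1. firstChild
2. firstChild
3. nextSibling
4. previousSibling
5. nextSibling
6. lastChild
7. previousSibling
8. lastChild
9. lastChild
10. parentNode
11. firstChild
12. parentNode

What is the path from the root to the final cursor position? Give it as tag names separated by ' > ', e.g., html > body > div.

After 1 (firstChild): button
After 2 (firstChild): a
After 3 (nextSibling): meta
After 4 (previousSibling): a
After 5 (nextSibling): meta
After 6 (lastChild): input
After 7 (previousSibling): aside
After 8 (lastChild): td
After 9 (lastChild): td (no-op, stayed)
After 10 (parentNode): aside
After 11 (firstChild): td
After 12 (parentNode): aside

Answer: ul > button > meta > aside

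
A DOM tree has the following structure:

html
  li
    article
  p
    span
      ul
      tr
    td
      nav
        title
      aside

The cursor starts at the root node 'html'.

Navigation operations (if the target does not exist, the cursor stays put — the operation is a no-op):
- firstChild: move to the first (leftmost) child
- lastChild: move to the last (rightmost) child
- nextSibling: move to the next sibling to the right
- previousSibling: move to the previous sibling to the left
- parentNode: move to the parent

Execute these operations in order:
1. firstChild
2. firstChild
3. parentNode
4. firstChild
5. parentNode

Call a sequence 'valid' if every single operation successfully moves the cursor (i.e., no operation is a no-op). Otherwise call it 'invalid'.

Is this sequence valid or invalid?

Answer: valid

Derivation:
After 1 (firstChild): li
After 2 (firstChild): article
After 3 (parentNode): li
After 4 (firstChild): article
After 5 (parentNode): li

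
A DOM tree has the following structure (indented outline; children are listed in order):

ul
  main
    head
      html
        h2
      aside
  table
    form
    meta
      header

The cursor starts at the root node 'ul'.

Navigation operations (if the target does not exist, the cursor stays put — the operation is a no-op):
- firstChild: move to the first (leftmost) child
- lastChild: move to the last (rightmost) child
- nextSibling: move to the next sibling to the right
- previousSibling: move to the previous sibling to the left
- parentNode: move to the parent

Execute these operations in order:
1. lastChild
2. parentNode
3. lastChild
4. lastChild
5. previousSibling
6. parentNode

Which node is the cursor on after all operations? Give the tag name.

After 1 (lastChild): table
After 2 (parentNode): ul
After 3 (lastChild): table
After 4 (lastChild): meta
After 5 (previousSibling): form
After 6 (parentNode): table

Answer: table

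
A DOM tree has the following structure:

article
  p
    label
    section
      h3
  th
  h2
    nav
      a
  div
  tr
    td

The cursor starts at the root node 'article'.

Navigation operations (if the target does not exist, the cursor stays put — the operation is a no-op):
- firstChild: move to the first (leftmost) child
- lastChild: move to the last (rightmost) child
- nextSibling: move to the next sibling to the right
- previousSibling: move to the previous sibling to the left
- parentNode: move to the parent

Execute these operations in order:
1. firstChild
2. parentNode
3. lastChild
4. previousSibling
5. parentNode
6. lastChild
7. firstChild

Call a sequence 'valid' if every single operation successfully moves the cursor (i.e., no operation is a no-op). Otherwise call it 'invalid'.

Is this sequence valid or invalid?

Answer: valid

Derivation:
After 1 (firstChild): p
After 2 (parentNode): article
After 3 (lastChild): tr
After 4 (previousSibling): div
After 5 (parentNode): article
After 6 (lastChild): tr
After 7 (firstChild): td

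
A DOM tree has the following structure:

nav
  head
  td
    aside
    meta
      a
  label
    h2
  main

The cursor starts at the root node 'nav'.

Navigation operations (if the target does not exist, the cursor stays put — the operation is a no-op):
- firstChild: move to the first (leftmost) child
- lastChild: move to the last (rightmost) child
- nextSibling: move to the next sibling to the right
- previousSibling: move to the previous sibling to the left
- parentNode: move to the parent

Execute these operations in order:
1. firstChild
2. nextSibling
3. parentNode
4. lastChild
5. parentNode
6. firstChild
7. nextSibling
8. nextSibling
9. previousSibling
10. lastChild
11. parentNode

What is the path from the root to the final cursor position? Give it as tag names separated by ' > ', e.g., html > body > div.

Answer: nav > td

Derivation:
After 1 (firstChild): head
After 2 (nextSibling): td
After 3 (parentNode): nav
After 4 (lastChild): main
After 5 (parentNode): nav
After 6 (firstChild): head
After 7 (nextSibling): td
After 8 (nextSibling): label
After 9 (previousSibling): td
After 10 (lastChild): meta
After 11 (parentNode): td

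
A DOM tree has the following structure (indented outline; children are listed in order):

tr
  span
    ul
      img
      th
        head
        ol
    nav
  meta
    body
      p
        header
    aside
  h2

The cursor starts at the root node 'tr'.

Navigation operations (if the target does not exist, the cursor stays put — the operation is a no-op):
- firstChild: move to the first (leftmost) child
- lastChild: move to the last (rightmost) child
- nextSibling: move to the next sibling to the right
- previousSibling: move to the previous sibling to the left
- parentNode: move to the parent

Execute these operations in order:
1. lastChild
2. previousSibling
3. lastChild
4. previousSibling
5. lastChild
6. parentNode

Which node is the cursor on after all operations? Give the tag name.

Answer: body

Derivation:
After 1 (lastChild): h2
After 2 (previousSibling): meta
After 3 (lastChild): aside
After 4 (previousSibling): body
After 5 (lastChild): p
After 6 (parentNode): body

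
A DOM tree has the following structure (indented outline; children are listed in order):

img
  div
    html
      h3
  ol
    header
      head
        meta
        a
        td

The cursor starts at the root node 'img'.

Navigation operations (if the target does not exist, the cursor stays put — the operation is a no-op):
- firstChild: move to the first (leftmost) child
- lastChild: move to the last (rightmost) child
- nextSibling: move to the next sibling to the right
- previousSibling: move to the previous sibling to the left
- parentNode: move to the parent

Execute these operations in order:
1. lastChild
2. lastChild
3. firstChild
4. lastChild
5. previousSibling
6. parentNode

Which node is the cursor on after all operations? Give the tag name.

Answer: head

Derivation:
After 1 (lastChild): ol
After 2 (lastChild): header
After 3 (firstChild): head
After 4 (lastChild): td
After 5 (previousSibling): a
After 6 (parentNode): head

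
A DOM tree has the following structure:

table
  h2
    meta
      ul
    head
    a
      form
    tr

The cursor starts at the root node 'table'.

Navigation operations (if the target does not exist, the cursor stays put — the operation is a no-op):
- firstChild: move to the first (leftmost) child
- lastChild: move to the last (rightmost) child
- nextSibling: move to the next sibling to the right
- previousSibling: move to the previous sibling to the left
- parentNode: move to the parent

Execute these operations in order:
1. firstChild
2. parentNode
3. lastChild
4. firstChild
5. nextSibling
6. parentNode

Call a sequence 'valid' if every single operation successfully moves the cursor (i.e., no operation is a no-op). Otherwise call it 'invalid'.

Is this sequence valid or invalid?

After 1 (firstChild): h2
After 2 (parentNode): table
After 3 (lastChild): h2
After 4 (firstChild): meta
After 5 (nextSibling): head
After 6 (parentNode): h2

Answer: valid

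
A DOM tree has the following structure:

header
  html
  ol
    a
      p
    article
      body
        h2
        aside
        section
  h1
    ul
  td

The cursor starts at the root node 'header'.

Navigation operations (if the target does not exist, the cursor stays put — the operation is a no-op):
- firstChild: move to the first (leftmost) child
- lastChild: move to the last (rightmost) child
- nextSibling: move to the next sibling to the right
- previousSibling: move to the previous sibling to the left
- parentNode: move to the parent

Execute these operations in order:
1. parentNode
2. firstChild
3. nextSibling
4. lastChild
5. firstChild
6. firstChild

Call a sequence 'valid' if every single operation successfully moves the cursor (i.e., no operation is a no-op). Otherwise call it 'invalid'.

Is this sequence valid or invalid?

Answer: invalid

Derivation:
After 1 (parentNode): header (no-op, stayed)
After 2 (firstChild): html
After 3 (nextSibling): ol
After 4 (lastChild): article
After 5 (firstChild): body
After 6 (firstChild): h2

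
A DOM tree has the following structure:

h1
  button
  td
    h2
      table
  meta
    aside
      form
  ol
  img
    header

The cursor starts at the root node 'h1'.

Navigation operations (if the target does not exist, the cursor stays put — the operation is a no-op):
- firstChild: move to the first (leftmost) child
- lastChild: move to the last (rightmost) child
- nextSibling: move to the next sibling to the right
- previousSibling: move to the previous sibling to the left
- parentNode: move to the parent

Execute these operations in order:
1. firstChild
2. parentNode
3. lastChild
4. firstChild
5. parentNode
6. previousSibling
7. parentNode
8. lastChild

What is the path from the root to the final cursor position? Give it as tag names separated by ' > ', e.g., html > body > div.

Answer: h1 > img

Derivation:
After 1 (firstChild): button
After 2 (parentNode): h1
After 3 (lastChild): img
After 4 (firstChild): header
After 5 (parentNode): img
After 6 (previousSibling): ol
After 7 (parentNode): h1
After 8 (lastChild): img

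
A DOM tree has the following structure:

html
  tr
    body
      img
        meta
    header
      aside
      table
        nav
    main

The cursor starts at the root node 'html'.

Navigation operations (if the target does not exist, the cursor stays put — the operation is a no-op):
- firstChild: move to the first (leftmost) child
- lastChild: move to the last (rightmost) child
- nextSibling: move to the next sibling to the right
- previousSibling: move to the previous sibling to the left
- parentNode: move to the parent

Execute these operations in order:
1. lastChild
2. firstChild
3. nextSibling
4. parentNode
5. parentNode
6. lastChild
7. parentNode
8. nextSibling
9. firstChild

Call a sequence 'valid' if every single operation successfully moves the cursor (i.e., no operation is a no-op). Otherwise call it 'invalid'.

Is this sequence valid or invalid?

After 1 (lastChild): tr
After 2 (firstChild): body
After 3 (nextSibling): header
After 4 (parentNode): tr
After 5 (parentNode): html
After 6 (lastChild): tr
After 7 (parentNode): html
After 8 (nextSibling): html (no-op, stayed)
After 9 (firstChild): tr

Answer: invalid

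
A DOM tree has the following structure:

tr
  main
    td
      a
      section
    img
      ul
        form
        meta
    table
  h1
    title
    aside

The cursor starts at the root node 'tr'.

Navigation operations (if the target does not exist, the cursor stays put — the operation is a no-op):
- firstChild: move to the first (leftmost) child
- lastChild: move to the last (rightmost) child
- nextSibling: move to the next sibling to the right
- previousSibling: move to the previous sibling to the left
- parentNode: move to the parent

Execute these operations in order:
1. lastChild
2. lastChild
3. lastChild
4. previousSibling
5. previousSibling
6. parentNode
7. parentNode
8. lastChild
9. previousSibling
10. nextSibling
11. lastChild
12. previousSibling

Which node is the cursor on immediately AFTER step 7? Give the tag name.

Answer: tr

Derivation:
After 1 (lastChild): h1
After 2 (lastChild): aside
After 3 (lastChild): aside (no-op, stayed)
After 4 (previousSibling): title
After 5 (previousSibling): title (no-op, stayed)
After 6 (parentNode): h1
After 7 (parentNode): tr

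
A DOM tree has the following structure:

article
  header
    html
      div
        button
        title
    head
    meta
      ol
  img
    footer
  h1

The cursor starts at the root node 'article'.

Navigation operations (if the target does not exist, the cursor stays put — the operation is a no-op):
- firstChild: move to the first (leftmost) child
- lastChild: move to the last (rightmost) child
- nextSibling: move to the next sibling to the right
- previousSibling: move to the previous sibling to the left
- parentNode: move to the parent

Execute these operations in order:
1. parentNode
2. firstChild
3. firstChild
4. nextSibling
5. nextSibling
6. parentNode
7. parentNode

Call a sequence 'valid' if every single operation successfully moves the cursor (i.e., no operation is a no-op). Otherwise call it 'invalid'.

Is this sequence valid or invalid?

Answer: invalid

Derivation:
After 1 (parentNode): article (no-op, stayed)
After 2 (firstChild): header
After 3 (firstChild): html
After 4 (nextSibling): head
After 5 (nextSibling): meta
After 6 (parentNode): header
After 7 (parentNode): article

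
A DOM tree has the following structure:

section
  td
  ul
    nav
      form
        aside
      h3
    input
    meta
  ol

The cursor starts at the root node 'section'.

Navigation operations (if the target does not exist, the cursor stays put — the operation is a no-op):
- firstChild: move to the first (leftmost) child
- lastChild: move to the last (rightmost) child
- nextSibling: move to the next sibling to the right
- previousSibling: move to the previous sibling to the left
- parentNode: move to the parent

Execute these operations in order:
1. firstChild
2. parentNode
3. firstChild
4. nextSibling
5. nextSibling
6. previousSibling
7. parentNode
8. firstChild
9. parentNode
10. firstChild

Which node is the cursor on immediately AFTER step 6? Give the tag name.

Answer: ul

Derivation:
After 1 (firstChild): td
After 2 (parentNode): section
After 3 (firstChild): td
After 4 (nextSibling): ul
After 5 (nextSibling): ol
After 6 (previousSibling): ul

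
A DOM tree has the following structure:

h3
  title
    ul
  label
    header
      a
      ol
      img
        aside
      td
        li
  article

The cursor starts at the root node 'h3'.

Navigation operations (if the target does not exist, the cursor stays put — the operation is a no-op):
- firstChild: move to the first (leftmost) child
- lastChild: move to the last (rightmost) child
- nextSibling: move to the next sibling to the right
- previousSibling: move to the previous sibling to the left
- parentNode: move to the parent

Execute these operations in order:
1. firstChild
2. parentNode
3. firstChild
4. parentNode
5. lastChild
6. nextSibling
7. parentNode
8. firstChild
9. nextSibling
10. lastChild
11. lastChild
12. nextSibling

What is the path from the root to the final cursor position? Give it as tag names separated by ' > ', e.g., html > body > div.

Answer: h3 > label > header > td

Derivation:
After 1 (firstChild): title
After 2 (parentNode): h3
After 3 (firstChild): title
After 4 (parentNode): h3
After 5 (lastChild): article
After 6 (nextSibling): article (no-op, stayed)
After 7 (parentNode): h3
After 8 (firstChild): title
After 9 (nextSibling): label
After 10 (lastChild): header
After 11 (lastChild): td
After 12 (nextSibling): td (no-op, stayed)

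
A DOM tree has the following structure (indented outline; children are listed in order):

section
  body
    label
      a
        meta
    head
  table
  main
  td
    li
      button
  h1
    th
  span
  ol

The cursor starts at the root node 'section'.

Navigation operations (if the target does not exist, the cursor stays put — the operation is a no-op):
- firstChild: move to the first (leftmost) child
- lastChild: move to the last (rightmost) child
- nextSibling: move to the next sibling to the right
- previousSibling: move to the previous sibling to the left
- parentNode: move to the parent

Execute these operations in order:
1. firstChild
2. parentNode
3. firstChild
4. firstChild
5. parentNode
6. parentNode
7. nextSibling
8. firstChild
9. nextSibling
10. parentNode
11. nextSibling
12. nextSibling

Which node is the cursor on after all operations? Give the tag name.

After 1 (firstChild): body
After 2 (parentNode): section
After 3 (firstChild): body
After 4 (firstChild): label
After 5 (parentNode): body
After 6 (parentNode): section
After 7 (nextSibling): section (no-op, stayed)
After 8 (firstChild): body
After 9 (nextSibling): table
After 10 (parentNode): section
After 11 (nextSibling): section (no-op, stayed)
After 12 (nextSibling): section (no-op, stayed)

Answer: section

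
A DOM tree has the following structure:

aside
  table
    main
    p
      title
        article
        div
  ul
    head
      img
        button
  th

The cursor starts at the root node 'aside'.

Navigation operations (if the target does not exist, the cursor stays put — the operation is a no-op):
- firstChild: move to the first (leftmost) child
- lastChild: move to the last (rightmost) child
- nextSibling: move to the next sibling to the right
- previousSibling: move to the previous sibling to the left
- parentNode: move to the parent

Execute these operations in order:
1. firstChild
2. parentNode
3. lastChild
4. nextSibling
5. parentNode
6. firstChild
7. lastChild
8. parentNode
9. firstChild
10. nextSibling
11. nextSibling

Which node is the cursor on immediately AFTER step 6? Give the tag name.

After 1 (firstChild): table
After 2 (parentNode): aside
After 3 (lastChild): th
After 4 (nextSibling): th (no-op, stayed)
After 5 (parentNode): aside
After 6 (firstChild): table

Answer: table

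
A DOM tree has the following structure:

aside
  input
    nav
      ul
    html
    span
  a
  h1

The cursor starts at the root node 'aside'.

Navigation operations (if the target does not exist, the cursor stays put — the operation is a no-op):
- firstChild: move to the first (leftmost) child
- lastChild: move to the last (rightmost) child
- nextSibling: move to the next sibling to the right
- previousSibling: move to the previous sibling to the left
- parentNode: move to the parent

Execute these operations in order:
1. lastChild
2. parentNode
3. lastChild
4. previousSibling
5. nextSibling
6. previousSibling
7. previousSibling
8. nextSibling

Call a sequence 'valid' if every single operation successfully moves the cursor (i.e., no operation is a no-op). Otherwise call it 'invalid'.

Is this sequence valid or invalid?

Answer: valid

Derivation:
After 1 (lastChild): h1
After 2 (parentNode): aside
After 3 (lastChild): h1
After 4 (previousSibling): a
After 5 (nextSibling): h1
After 6 (previousSibling): a
After 7 (previousSibling): input
After 8 (nextSibling): a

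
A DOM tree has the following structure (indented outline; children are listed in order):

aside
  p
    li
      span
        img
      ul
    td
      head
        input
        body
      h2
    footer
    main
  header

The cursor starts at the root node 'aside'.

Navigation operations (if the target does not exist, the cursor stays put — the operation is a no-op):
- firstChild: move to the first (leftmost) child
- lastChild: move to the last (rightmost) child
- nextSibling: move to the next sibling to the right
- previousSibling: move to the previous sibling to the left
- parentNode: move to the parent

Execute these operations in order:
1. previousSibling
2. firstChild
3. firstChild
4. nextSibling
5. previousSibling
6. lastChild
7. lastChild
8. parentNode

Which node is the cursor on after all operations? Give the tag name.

After 1 (previousSibling): aside (no-op, stayed)
After 2 (firstChild): p
After 3 (firstChild): li
After 4 (nextSibling): td
After 5 (previousSibling): li
After 6 (lastChild): ul
After 7 (lastChild): ul (no-op, stayed)
After 8 (parentNode): li

Answer: li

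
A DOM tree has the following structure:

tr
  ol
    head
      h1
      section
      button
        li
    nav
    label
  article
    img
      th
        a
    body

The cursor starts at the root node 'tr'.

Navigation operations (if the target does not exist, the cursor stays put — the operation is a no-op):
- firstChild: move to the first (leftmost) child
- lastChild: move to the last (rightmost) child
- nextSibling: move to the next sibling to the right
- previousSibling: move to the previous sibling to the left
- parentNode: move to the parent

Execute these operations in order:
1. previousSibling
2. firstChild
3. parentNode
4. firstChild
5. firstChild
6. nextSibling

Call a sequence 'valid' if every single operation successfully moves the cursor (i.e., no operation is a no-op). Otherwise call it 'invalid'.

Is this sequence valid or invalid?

After 1 (previousSibling): tr (no-op, stayed)
After 2 (firstChild): ol
After 3 (parentNode): tr
After 4 (firstChild): ol
After 5 (firstChild): head
After 6 (nextSibling): nav

Answer: invalid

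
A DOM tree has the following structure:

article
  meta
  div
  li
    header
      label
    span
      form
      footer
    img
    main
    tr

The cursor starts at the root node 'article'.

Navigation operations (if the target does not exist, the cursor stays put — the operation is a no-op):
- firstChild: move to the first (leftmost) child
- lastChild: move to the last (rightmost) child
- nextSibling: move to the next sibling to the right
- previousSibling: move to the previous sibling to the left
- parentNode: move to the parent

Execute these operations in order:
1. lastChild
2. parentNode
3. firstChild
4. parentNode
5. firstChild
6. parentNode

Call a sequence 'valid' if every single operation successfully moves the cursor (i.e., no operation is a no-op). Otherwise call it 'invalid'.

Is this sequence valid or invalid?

Answer: valid

Derivation:
After 1 (lastChild): li
After 2 (parentNode): article
After 3 (firstChild): meta
After 4 (parentNode): article
After 5 (firstChild): meta
After 6 (parentNode): article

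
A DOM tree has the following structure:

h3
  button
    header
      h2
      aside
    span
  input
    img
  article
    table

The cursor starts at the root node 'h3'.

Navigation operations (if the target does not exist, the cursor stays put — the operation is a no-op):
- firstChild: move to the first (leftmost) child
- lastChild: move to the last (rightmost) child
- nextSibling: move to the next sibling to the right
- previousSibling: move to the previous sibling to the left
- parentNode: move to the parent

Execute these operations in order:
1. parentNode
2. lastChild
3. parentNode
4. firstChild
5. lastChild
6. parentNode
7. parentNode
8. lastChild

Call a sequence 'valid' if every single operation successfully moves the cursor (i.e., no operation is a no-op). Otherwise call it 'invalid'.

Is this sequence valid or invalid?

After 1 (parentNode): h3 (no-op, stayed)
After 2 (lastChild): article
After 3 (parentNode): h3
After 4 (firstChild): button
After 5 (lastChild): span
After 6 (parentNode): button
After 7 (parentNode): h3
After 8 (lastChild): article

Answer: invalid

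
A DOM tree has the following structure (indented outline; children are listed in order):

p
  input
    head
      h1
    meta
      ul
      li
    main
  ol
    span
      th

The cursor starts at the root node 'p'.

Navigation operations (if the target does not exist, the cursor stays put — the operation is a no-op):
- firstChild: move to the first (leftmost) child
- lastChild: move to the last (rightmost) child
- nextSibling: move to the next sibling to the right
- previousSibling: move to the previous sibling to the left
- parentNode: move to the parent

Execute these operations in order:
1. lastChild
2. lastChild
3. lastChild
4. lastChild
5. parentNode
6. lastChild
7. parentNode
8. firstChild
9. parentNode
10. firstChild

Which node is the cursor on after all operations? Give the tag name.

After 1 (lastChild): ol
After 2 (lastChild): span
After 3 (lastChild): th
After 4 (lastChild): th (no-op, stayed)
After 5 (parentNode): span
After 6 (lastChild): th
After 7 (parentNode): span
After 8 (firstChild): th
After 9 (parentNode): span
After 10 (firstChild): th

Answer: th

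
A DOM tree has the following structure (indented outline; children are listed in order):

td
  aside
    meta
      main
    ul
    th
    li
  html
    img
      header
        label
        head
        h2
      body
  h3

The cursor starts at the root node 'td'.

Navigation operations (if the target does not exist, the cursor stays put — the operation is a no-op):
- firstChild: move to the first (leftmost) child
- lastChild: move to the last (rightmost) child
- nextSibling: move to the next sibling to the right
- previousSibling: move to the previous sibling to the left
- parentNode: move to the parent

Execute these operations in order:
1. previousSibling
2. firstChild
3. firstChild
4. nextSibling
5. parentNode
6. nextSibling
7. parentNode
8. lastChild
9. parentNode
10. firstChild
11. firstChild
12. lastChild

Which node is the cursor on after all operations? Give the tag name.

After 1 (previousSibling): td (no-op, stayed)
After 2 (firstChild): aside
After 3 (firstChild): meta
After 4 (nextSibling): ul
After 5 (parentNode): aside
After 6 (nextSibling): html
After 7 (parentNode): td
After 8 (lastChild): h3
After 9 (parentNode): td
After 10 (firstChild): aside
After 11 (firstChild): meta
After 12 (lastChild): main

Answer: main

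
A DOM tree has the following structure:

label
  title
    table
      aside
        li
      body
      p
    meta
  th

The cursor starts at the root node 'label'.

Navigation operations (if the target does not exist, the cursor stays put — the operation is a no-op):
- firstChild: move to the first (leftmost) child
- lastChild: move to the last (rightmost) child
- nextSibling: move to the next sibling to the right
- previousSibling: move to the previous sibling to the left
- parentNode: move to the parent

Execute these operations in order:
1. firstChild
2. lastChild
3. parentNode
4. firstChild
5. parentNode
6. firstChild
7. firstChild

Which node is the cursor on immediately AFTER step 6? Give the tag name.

Answer: table

Derivation:
After 1 (firstChild): title
After 2 (lastChild): meta
After 3 (parentNode): title
After 4 (firstChild): table
After 5 (parentNode): title
After 6 (firstChild): table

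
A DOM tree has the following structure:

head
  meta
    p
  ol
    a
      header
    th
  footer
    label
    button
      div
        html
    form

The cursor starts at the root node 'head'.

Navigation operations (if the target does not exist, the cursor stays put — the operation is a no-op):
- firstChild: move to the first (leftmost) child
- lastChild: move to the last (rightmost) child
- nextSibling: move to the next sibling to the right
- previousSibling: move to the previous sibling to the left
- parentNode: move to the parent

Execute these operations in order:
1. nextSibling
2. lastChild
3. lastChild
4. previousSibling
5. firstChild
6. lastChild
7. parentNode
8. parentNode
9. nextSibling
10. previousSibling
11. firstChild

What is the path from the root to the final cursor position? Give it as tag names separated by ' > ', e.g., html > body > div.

After 1 (nextSibling): head (no-op, stayed)
After 2 (lastChild): footer
After 3 (lastChild): form
After 4 (previousSibling): button
After 5 (firstChild): div
After 6 (lastChild): html
After 7 (parentNode): div
After 8 (parentNode): button
After 9 (nextSibling): form
After 10 (previousSibling): button
After 11 (firstChild): div

Answer: head > footer > button > div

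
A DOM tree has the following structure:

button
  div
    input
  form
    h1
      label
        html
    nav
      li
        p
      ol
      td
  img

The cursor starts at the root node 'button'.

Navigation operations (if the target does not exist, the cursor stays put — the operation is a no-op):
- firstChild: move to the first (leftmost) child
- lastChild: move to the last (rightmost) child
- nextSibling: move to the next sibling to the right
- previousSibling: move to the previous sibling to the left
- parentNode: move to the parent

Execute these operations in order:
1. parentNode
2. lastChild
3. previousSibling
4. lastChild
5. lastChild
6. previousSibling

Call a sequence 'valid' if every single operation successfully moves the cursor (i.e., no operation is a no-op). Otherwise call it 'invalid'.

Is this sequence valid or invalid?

After 1 (parentNode): button (no-op, stayed)
After 2 (lastChild): img
After 3 (previousSibling): form
After 4 (lastChild): nav
After 5 (lastChild): td
After 6 (previousSibling): ol

Answer: invalid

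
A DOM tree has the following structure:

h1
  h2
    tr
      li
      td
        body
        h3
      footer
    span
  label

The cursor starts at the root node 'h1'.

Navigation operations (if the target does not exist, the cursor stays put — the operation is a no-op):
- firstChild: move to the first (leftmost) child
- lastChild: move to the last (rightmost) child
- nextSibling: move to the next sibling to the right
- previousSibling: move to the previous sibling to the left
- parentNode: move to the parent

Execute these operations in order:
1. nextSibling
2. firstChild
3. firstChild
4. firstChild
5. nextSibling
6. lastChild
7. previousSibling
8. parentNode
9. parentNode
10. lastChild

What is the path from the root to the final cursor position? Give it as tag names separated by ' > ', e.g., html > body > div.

Answer: h1 > h2 > tr > footer

Derivation:
After 1 (nextSibling): h1 (no-op, stayed)
After 2 (firstChild): h2
After 3 (firstChild): tr
After 4 (firstChild): li
After 5 (nextSibling): td
After 6 (lastChild): h3
After 7 (previousSibling): body
After 8 (parentNode): td
After 9 (parentNode): tr
After 10 (lastChild): footer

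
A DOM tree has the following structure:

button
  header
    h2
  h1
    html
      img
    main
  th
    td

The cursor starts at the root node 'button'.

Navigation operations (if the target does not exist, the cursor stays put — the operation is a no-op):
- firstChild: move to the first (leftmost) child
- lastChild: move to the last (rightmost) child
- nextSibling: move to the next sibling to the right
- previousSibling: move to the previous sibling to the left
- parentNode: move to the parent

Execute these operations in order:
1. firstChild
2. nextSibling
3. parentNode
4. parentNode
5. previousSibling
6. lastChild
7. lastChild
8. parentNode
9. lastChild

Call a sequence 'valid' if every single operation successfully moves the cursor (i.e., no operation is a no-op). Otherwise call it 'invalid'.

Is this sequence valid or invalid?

Answer: invalid

Derivation:
After 1 (firstChild): header
After 2 (nextSibling): h1
After 3 (parentNode): button
After 4 (parentNode): button (no-op, stayed)
After 5 (previousSibling): button (no-op, stayed)
After 6 (lastChild): th
After 7 (lastChild): td
After 8 (parentNode): th
After 9 (lastChild): td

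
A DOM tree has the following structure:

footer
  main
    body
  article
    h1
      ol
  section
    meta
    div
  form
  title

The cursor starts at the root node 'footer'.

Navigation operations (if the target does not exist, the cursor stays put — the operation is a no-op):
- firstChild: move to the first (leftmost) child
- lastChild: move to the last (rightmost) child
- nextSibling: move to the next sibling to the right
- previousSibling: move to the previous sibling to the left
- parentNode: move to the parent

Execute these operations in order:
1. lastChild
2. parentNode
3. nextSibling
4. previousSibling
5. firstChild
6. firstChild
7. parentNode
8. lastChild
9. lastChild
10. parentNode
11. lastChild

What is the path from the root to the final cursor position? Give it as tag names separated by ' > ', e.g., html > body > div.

Answer: footer > main > body

Derivation:
After 1 (lastChild): title
After 2 (parentNode): footer
After 3 (nextSibling): footer (no-op, stayed)
After 4 (previousSibling): footer (no-op, stayed)
After 5 (firstChild): main
After 6 (firstChild): body
After 7 (parentNode): main
After 8 (lastChild): body
After 9 (lastChild): body (no-op, stayed)
After 10 (parentNode): main
After 11 (lastChild): body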